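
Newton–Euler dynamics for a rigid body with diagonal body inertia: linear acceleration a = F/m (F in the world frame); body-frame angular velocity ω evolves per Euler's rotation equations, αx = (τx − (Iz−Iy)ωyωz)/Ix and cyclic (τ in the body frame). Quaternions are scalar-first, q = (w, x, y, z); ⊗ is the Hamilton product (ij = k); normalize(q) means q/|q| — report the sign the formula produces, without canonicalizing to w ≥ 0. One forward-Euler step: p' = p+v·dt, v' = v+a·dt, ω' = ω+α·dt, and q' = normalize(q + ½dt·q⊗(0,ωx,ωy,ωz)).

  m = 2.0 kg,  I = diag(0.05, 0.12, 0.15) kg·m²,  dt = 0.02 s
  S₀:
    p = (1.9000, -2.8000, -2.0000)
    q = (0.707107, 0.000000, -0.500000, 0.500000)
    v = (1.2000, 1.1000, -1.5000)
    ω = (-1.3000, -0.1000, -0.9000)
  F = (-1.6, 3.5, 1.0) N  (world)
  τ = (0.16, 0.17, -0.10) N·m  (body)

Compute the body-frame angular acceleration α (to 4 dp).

ω×(Iω) gyroscopic = (0.0027, -0.1170, 0.0091)
angular accel α = (3.1460, 2.3917, -0.7273)

α = (3.1460, 2.3917, -0.7273)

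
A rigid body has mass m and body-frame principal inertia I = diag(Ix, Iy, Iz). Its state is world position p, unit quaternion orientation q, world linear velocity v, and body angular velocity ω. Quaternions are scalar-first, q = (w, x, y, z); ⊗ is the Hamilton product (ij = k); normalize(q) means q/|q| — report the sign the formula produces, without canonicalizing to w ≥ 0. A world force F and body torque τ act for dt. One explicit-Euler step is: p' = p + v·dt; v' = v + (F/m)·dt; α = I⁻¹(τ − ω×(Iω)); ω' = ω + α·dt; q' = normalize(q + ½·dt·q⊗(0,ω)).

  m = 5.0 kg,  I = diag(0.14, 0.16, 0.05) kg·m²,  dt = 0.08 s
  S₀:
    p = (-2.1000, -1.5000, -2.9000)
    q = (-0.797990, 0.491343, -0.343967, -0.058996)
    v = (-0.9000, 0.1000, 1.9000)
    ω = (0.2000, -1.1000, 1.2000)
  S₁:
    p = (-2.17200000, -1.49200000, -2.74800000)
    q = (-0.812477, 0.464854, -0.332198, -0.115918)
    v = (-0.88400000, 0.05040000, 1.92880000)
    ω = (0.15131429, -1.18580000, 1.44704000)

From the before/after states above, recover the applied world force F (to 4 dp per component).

F = (1.0000, -3.1000, 1.8000)

Δv = v₁−v₀ = (0.01600000, -0.04960000, 0.02880000)
F = m·Δv/dt = (1.0000, -3.1000, 1.8000)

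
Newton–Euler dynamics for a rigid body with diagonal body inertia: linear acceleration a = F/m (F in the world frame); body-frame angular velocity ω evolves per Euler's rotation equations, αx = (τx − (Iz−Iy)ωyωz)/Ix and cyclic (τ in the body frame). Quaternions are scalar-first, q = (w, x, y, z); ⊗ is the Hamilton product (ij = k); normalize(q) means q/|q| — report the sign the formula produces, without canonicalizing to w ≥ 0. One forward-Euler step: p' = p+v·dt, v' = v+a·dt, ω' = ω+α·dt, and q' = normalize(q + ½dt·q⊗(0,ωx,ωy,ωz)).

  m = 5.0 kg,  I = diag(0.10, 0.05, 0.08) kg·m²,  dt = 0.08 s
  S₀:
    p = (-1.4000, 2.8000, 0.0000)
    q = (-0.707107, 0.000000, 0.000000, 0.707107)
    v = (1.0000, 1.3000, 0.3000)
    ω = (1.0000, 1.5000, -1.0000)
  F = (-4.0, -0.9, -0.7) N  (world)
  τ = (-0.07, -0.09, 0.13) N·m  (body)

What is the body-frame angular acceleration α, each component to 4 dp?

ω×(Iω) gyroscopic = (-0.0450, -0.0200, -0.0750)
α = I⁻¹(τ − ω×Iω) = (-0.2500, -1.4000, 2.5625)

α = (-0.2500, -1.4000, 2.5625)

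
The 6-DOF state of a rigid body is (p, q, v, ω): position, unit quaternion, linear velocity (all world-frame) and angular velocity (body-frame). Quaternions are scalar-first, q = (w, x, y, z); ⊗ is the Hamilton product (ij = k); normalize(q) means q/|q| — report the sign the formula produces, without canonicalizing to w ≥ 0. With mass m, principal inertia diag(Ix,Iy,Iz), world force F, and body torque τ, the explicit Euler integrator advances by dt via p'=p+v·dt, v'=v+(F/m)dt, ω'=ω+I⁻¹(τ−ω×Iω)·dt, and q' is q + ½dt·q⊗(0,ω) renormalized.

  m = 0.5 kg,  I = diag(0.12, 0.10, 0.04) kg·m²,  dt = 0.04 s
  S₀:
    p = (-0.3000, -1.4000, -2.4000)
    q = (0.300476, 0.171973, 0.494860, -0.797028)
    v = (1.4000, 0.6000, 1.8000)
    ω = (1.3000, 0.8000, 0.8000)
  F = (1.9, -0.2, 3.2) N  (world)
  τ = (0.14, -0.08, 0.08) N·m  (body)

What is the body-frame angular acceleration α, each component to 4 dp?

α = (1.4867, -1.6320, 2.5200)

gyro term ω×Iω = (-0.0384, 0.0832, -0.0208)
angular accel α = (1.4867, -1.6320, 2.5200)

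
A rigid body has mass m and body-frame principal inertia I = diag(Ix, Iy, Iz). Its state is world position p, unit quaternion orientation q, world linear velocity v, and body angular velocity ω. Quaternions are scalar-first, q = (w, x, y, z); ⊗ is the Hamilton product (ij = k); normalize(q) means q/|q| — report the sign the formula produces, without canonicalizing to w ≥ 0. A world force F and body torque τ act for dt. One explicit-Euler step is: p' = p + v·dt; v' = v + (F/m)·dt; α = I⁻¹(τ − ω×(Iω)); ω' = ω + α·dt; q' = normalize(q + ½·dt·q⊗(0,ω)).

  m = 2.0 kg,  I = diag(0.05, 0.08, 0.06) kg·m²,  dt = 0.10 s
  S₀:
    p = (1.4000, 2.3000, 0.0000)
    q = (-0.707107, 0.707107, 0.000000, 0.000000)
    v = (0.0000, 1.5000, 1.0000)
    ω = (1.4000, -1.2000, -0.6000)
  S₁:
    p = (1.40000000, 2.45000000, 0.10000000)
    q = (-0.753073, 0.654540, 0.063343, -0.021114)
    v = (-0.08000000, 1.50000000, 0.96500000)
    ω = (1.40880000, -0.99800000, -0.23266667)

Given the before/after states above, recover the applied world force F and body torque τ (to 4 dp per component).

F = (-1.6000, 0.0000, -0.7000)
τ = (-0.0100, 0.1700, 0.1700)

Δv = v₁−v₀ = (-0.08000000, 0.00000000, -0.03500000)
m·(v₁−v₀)/dt = (-1.6000, 0.0000, -0.7000)
ω₁ − ω₀ = (0.00880000, 0.20200000, 0.36733333)
ω₀×(Iω₀) = (-0.0144, 0.0084, -0.0504)
I·α + gyro = (-0.0100, 0.1700, 0.1700)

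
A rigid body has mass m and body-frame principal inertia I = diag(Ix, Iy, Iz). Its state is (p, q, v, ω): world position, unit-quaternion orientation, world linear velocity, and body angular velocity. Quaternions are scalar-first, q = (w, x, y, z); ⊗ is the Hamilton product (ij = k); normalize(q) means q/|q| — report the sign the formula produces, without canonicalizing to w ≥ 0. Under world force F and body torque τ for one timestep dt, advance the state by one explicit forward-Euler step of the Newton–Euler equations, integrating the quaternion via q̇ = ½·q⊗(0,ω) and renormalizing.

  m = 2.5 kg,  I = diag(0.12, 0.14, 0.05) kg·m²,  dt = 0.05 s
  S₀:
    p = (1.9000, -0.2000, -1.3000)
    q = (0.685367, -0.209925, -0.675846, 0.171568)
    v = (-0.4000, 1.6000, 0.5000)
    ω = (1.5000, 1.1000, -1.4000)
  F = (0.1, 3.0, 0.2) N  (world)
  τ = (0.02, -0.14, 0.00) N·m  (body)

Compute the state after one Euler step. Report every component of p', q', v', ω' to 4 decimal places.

α = I⁻¹(τ − ω×Iω) = (-0.9883, 0.0500, -0.6600)
new body rate ω' = (1.4506, 1.1025, -1.4330)
Hamilton product q⊗(0,ω) = (1.2985133, 1.7855101, 0.7173607, -0.1766623)
updated quaternion q' = (0.7166, -0.1650, -0.6568, 0.1669)
a = (0.0400, 1.2000, 0.0800)
p + v·dt = (1.8800, -0.1200, -1.2750)
v + (F/m)dt = (-0.3980, 1.6600, 0.5040)

p' = (1.8800, -0.1200, -1.2750)
q' = (0.7166, -0.1650, -0.6568, 0.1669)
v' = (-0.3980, 1.6600, 0.5040)
ω' = (1.4506, 1.1025, -1.4330)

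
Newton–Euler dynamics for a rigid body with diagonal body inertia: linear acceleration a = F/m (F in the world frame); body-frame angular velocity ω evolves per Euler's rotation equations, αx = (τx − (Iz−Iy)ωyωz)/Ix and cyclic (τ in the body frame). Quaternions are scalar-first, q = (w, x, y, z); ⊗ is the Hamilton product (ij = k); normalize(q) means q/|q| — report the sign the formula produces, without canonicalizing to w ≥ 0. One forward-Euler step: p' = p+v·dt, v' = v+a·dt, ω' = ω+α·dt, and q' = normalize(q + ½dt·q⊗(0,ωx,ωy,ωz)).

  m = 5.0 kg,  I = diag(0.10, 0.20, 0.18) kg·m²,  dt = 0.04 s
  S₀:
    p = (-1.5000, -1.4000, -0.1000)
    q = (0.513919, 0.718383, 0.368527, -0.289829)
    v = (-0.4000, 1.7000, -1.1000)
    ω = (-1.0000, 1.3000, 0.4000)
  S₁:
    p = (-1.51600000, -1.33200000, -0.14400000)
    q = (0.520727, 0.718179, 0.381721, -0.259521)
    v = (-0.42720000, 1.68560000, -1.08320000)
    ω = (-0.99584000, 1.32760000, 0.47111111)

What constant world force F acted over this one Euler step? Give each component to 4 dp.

F = (-3.4000, -1.8000, 2.1000)

Δv = v₁−v₀ = (-0.02720000, -0.01440000, 0.01680000)
applied force F = (-3.4000, -1.8000, 2.1000)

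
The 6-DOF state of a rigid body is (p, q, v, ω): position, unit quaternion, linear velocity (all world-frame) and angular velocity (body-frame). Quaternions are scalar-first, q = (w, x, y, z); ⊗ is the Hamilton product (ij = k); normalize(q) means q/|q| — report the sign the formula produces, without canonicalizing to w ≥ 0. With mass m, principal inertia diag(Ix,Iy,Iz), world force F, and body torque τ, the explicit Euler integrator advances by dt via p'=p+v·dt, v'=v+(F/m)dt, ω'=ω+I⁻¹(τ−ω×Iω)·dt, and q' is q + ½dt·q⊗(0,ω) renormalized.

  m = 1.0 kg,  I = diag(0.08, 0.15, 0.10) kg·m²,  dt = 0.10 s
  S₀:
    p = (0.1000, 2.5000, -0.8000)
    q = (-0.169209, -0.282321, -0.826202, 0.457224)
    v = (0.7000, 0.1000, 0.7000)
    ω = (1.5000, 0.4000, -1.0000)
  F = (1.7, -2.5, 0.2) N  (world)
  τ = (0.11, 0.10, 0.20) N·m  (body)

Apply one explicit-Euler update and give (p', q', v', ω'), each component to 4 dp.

gyro term ω×Iω = (0.0200, 0.0300, 0.0420)
(τ − ω×Iω)/I = (1.1250, 0.4667, 1.5800)
ω + α·dt = (1.6125, 0.4467, -0.8420)
2q̇ = q⊗(0,ω) = (1.2111863, 0.3894989, 0.3358314, 1.2955836)
q + ½dt·q⊗(0,ω), renormalized = (-0.1082, -0.2617, -0.8060, 0.5198)
a = (1.7000, -2.5000, 0.2000)
new position p' = (0.1700, 2.5100, -0.7300)
v + (F/m)dt = (0.8700, -0.1500, 0.7200)

p' = (0.1700, 2.5100, -0.7300)
q' = (-0.1082, -0.2617, -0.8060, 0.5198)
v' = (0.8700, -0.1500, 0.7200)
ω' = (1.6125, 0.4467, -0.8420)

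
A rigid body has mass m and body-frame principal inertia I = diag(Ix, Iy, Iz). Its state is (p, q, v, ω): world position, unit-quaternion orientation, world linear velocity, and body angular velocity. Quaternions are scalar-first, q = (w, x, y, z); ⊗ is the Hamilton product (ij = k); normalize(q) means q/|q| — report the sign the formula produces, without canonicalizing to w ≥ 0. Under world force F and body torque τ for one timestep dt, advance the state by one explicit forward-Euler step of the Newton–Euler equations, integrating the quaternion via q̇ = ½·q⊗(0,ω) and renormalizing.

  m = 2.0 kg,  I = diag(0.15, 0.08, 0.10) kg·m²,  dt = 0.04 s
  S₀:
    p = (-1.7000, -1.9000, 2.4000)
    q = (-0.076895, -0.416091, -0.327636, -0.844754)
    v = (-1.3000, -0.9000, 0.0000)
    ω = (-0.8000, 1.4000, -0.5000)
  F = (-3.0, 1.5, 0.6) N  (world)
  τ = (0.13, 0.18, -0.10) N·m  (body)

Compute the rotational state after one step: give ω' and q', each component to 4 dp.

angular accel α = (0.9600, 2.0000, -1.7840)
ω' = ω + α·dt = (-0.7616, 1.4800, -0.5714)
2q̇ = q⊗(0,ω) = (-0.2965594, 1.4079896, 0.3601047, -0.8061887)
q + ½dt·q⊗(0,ω), renormalized = (-0.0828, -0.3877, -0.3203, -0.8604)

ω' = (-0.7616, 1.4800, -0.5714)
q' = (-0.0828, -0.3877, -0.3203, -0.8604)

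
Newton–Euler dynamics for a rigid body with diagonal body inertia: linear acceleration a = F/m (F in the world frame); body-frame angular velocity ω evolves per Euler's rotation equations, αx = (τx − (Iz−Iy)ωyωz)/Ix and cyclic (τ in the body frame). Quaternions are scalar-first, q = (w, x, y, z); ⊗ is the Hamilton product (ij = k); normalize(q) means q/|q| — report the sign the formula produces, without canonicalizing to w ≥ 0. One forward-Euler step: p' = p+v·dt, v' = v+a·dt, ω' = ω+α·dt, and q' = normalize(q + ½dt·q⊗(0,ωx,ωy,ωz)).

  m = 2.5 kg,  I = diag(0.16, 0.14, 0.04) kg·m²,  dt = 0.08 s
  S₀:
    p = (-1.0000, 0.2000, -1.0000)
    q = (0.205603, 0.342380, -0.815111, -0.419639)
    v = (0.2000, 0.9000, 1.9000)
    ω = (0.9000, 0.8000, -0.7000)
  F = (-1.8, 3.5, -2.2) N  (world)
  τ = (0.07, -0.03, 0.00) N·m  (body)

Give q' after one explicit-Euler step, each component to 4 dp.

q' = (0.2073, 0.3854, -0.8128, -0.3845)

Hamilton product q⊗(0,ω) = (0.0501995, 1.0913316, 0.0264733, 0.8635818)
updated quaternion q' = (0.2073, 0.3854, -0.8128, -0.3845)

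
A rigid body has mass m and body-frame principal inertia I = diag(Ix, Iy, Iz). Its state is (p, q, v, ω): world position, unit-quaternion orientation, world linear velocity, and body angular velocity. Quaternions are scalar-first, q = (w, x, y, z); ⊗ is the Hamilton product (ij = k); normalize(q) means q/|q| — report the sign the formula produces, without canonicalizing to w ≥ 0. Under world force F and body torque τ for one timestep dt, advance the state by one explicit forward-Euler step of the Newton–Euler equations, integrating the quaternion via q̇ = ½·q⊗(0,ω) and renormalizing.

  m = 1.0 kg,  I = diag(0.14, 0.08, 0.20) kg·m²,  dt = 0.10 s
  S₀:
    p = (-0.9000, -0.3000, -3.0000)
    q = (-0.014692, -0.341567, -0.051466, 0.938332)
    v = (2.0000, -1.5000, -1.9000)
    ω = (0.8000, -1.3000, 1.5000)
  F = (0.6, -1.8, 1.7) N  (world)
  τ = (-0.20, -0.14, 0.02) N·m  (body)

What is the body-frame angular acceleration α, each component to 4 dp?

gyro term ω×Iω = (-0.2340, -0.0720, 0.0624)
angular accel α = (0.2429, -0.8500, -0.2120)

α = (0.2429, -0.8500, -0.2120)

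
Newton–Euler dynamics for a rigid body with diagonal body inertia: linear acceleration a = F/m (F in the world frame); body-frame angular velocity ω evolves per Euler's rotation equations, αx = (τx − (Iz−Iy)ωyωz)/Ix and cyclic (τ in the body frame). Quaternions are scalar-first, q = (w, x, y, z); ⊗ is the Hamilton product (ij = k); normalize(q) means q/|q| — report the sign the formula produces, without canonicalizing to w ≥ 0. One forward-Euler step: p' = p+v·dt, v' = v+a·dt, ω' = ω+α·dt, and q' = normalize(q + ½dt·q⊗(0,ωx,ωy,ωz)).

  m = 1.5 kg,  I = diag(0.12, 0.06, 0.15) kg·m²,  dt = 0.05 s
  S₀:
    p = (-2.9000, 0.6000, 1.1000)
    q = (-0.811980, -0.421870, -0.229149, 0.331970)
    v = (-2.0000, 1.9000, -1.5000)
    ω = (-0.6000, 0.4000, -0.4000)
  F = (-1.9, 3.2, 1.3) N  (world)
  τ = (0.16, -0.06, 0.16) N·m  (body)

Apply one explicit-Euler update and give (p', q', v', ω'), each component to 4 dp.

p' = (-3.0000, 0.6950, 1.0250)
q' = (-0.8125, -0.4106, -0.2464, 0.3324)
v' = (-2.0633, 2.0067, -1.4567)
ω' = (-0.5273, 0.3560, -0.3515)

a = F/m = (-1.2667, 2.1333, 0.8667)
p + v·dt = (-3.0000, 0.6950, 1.0250)
new velocity v' = (-2.0633, 2.0067, -1.4567)
gyro term ω×Iω = (-0.0144, -0.0072, 0.0144)
(τ − ω×Iω)/I = (1.4533, -0.8800, 0.9707)
ω' = ω + α·dt = (-0.5273, 0.3560, -0.3515)
Hamilton product q⊗(0,ω) = (-0.0286744, 0.4460596, -0.6927220, 0.0185546)
q + ½dt·q⊗(0,ω), renormalized = (-0.8125, -0.4106, -0.2464, 0.3324)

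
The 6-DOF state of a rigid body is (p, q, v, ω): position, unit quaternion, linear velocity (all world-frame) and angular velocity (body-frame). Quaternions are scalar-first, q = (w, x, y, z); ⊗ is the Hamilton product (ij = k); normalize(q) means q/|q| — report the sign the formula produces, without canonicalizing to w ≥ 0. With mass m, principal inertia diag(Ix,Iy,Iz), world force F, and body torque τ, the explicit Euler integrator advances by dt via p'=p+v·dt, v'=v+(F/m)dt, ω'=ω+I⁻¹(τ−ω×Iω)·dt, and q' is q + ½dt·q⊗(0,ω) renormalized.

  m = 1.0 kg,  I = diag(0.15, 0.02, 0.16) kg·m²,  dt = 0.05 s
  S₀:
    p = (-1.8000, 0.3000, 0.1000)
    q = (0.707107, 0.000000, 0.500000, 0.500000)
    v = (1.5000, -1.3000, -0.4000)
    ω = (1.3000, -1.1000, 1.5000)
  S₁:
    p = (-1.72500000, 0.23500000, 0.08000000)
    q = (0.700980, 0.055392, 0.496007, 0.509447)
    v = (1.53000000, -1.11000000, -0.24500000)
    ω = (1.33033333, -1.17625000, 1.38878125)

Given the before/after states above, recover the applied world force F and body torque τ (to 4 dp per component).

velocity change Δv = (0.03000000, 0.19000000, 0.15500000)
F = m·Δv/dt = (0.6000, 3.8000, 3.1000)
rate change Δω = (0.03033333, -0.07625000, -0.11121875)
precession coupling = (-0.2310, -0.0195, 0.1859)
applied torque τ = (-0.1400, -0.0500, -0.1700)

F = (0.6000, 3.8000, 3.1000)
τ = (-0.1400, -0.0500, -0.1700)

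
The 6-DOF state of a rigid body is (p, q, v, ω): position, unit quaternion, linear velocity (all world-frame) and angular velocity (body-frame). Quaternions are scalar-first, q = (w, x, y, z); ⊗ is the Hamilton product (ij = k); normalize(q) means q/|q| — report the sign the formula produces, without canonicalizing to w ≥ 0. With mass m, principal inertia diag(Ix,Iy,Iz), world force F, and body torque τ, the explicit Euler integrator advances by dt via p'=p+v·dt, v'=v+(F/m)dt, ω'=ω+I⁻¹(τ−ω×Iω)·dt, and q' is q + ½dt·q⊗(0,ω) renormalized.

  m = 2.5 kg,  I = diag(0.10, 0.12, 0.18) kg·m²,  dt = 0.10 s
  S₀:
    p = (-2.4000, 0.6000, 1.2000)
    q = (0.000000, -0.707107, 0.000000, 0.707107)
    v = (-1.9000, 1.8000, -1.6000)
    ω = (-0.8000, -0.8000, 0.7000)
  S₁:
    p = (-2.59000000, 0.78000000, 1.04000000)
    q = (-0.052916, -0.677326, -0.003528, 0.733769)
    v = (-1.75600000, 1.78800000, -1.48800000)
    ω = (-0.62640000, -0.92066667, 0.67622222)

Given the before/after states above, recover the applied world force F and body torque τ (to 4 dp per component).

velocity change Δv = (0.14400000, -0.01200000, 0.11200000)
applied force F = (3.6000, -0.3000, 2.8000)
Δω = ω₁−ω₀ = (0.17360000, -0.12066667, -0.02377778)
ω₀×(Iω₀) = (-0.0336, 0.0448, 0.0128)
I·α + gyro = (0.1400, -0.1000, -0.0300)

F = (3.6000, -0.3000, 2.8000)
τ = (0.1400, -0.1000, -0.0300)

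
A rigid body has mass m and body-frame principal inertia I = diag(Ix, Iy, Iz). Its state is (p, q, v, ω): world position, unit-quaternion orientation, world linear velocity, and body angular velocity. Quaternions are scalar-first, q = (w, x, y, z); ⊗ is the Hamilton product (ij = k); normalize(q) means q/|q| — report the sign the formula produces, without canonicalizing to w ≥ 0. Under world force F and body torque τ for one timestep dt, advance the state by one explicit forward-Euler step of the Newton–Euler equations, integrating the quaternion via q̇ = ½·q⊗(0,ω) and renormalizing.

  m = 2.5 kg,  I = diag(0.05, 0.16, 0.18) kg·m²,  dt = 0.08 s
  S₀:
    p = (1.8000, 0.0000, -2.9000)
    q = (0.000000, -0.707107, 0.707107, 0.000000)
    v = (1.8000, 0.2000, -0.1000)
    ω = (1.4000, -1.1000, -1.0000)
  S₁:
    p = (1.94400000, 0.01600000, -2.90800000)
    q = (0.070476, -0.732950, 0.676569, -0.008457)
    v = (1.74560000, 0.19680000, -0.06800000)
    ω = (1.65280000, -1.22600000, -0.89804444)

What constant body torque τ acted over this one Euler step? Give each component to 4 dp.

τ = (0.1800, -0.0700, 0.0600)

rate change Δω = (0.25280000, -0.12600000, 0.10195556)
gyro term ω₀×Iω₀ = (0.0220, 0.1820, -0.1694)
applied torque τ = (0.1800, -0.0700, 0.0600)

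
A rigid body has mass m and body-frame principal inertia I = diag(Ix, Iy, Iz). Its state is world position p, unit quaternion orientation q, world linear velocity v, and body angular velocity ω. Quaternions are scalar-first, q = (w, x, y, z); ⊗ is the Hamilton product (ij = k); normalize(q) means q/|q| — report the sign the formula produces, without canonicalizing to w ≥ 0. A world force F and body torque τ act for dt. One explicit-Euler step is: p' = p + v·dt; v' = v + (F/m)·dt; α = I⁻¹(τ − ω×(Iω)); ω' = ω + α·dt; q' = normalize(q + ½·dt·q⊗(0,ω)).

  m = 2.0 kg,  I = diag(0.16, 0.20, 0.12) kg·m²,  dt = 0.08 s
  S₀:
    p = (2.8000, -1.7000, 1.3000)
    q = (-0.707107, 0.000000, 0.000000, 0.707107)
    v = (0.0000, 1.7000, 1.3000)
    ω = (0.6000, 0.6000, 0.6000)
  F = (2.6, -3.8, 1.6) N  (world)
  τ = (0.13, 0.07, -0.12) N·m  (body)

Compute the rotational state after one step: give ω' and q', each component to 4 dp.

angular accel α = (0.9925, 0.2780, -1.1200)
ω' = ω + α·dt = (0.6794, 0.6222, 0.5104)
Hamilton product q⊗(0,ω) = (-0.4242642, -0.8485284, 0.0000000, -0.4242642)
updated quaternion q' = (-0.7235, -0.0339, 0.0000, 0.6895)

ω' = (0.6794, 0.6222, 0.5104)
q' = (-0.7235, -0.0339, 0.0000, 0.6895)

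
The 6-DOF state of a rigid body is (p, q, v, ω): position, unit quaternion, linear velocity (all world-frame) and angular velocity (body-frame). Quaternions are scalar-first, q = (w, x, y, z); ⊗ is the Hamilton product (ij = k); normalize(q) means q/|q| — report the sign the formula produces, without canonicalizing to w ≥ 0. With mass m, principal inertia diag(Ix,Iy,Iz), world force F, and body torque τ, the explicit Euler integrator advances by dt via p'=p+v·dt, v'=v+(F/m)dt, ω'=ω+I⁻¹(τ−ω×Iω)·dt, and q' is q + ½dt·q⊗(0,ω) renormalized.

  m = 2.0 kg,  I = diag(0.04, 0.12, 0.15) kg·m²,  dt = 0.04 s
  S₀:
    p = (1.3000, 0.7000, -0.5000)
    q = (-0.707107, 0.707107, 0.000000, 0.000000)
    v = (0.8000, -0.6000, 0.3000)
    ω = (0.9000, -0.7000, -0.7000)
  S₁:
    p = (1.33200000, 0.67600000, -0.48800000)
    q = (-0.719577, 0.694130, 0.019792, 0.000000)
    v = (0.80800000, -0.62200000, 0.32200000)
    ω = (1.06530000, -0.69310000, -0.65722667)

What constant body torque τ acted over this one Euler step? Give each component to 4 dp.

ω₁ − ω₀ = (0.16530000, 0.00690000, 0.04277333)
precession coupling = (0.0147, 0.0693, -0.0504)
applied torque τ = (0.1800, 0.0900, 0.1100)

τ = (0.1800, 0.0900, 0.1100)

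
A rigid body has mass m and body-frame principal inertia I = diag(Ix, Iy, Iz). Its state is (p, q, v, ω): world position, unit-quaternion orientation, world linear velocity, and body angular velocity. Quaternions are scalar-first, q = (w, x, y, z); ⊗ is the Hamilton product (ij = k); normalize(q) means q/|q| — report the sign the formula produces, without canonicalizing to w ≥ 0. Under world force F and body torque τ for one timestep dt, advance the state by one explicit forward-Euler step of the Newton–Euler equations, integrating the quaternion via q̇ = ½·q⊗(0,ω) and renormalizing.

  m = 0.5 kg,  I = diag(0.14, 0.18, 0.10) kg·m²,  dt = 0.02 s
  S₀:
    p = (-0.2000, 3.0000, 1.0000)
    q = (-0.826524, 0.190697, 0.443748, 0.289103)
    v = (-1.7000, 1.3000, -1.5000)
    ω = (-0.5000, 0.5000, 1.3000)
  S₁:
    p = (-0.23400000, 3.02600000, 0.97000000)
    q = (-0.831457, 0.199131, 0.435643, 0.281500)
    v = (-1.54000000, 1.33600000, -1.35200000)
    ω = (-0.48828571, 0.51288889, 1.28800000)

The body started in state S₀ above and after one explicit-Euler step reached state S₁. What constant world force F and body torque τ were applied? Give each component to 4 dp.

velocity change Δv = (0.16000000, 0.03600000, 0.14800000)
F = m·Δv/dt = (4.0000, 0.9000, 3.7000)
ω₁ − ω₀ = (0.01171429, 0.01288889, -0.01200000)
τ = I·(Δω/dt) + ω₀×(Iω₀) = (0.0300, 0.0900, -0.0700)

F = (4.0000, 0.9000, 3.7000)
τ = (0.0300, 0.0900, -0.0700)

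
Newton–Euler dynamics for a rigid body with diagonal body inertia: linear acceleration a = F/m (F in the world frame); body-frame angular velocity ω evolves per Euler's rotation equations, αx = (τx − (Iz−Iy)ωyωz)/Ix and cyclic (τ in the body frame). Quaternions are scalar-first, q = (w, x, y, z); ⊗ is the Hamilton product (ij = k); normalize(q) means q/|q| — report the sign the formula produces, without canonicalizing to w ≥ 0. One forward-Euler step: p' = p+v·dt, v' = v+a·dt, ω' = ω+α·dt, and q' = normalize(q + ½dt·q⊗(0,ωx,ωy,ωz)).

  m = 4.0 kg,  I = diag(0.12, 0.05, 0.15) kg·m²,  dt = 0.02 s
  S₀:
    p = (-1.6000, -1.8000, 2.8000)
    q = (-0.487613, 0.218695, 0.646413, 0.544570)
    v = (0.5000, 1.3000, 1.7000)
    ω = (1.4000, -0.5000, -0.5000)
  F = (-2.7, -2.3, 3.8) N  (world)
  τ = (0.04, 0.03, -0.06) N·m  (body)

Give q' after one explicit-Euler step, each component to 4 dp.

q' = (-0.4847, 0.2113, 0.6575, 0.5368)

2q̇ = q⊗(0,ω) = (0.2893185, -0.7335797, 1.1155520, -0.7705192)
q + ½dt·q⊗(0,ω), renormalized = (-0.4847, 0.2113, 0.6575, 0.5368)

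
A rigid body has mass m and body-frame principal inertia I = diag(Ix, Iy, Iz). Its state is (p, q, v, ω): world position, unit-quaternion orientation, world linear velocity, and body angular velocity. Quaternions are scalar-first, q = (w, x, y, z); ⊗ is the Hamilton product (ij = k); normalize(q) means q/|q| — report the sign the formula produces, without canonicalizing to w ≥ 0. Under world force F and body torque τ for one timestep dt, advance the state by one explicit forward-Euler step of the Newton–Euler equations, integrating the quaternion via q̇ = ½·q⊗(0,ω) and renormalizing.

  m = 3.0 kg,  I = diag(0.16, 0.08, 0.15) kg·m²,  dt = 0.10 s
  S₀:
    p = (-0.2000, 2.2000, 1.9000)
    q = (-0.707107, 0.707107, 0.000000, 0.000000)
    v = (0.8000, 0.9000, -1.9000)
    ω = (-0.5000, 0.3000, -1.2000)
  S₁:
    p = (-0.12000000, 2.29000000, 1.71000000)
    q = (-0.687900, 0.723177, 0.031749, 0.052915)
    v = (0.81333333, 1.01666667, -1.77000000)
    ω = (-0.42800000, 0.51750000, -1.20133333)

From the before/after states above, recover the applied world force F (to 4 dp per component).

velocity change Δv = (0.01333333, 0.11666667, 0.13000000)
m·(v₁−v₀)/dt = (0.4000, 3.5000, 3.9000)

F = (0.4000, 3.5000, 3.9000)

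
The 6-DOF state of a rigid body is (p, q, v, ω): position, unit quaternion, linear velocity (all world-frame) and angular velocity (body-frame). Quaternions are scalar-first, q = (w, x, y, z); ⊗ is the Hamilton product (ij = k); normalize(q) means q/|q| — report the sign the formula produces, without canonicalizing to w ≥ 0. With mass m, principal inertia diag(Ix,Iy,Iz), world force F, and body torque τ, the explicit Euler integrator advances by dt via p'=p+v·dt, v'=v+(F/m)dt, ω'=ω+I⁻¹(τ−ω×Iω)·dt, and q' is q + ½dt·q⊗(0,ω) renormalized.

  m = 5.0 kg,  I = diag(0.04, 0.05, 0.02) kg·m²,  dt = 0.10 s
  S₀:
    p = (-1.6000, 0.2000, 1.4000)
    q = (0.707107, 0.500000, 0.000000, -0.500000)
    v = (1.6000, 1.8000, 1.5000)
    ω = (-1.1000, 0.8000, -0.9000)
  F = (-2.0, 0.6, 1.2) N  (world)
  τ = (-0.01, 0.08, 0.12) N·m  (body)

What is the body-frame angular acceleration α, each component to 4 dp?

precession coupling ω×(Iω) = (0.0216, 0.0198, -0.0088)
α = I⁻¹(τ − ω×Iω) = (-0.7900, 1.2040, 6.4400)

α = (-0.7900, 1.2040, 6.4400)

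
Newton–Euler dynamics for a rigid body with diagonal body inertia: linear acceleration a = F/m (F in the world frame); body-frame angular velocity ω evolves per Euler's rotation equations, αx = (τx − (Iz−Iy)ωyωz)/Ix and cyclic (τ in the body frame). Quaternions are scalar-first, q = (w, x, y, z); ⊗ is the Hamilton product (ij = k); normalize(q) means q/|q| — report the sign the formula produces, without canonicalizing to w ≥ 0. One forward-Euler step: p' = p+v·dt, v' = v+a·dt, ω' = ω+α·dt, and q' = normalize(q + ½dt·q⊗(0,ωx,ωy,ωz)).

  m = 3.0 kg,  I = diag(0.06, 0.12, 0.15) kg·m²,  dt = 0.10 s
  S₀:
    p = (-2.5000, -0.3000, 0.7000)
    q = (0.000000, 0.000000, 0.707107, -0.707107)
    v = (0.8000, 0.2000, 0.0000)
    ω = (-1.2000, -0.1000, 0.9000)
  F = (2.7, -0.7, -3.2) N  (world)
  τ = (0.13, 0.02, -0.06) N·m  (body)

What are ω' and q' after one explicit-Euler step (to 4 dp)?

(τ − ω×Iω)/I = (2.2117, -0.6433, -0.4480)
ω' = ω + α·dt = (-0.9788, -0.1643, 0.8552)
2q̇ = q⊗(0,ω) = (0.7071070, 0.5656856, 0.8485284, 0.8485284)
q' = normalize(q + ½dt·q⊗(0,ω)) = (0.0353, 0.0282, 0.7474, -0.6628)

ω' = (-0.9788, -0.1643, 0.8552)
q' = (0.0353, 0.0282, 0.7474, -0.6628)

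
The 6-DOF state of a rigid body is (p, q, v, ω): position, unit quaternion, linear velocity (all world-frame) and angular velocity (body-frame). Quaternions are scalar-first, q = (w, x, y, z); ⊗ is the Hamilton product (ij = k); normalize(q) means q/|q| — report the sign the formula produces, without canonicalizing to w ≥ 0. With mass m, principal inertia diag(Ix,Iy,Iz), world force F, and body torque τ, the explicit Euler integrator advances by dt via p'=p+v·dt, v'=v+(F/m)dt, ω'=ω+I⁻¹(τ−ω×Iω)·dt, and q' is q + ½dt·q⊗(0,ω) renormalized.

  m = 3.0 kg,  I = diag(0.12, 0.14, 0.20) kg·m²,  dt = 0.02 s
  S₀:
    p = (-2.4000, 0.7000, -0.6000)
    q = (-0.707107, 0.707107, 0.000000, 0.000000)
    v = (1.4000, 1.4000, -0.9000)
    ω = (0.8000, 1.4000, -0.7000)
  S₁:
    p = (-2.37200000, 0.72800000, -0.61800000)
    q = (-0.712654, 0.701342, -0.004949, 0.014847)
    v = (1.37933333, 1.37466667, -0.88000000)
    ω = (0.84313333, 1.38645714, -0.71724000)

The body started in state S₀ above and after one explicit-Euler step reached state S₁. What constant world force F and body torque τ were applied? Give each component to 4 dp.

v₁ − v₀ = (-0.02066667, -0.02533333, 0.02000000)
applied force F = (-3.1000, -3.8000, 3.0000)
ω₁ − ω₀ = (0.04313333, -0.01354286, -0.01724000)
ω₀×(Iω₀) = (-0.0588, 0.0448, 0.0224)
τ = I·(Δω/dt) + ω₀×(Iω₀) = (0.2000, -0.0500, -0.1500)

F = (-3.1000, -3.8000, 3.0000)
τ = (0.2000, -0.0500, -0.1500)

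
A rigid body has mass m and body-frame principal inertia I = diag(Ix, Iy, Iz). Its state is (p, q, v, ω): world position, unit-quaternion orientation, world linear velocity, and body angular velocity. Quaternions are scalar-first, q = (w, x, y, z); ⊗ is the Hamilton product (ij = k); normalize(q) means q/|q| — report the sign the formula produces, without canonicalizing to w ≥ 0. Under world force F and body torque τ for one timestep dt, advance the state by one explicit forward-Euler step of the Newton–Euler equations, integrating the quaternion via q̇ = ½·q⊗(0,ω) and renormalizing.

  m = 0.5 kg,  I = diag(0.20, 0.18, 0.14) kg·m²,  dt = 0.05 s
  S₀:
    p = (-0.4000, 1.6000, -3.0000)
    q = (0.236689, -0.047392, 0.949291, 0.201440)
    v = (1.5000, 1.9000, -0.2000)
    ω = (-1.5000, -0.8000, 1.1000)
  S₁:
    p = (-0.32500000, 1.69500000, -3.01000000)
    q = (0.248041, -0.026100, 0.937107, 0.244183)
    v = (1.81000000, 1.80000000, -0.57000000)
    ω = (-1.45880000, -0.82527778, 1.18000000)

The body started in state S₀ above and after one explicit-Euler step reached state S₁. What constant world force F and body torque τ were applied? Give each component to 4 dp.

ω₁ − ω₀ = (0.04120000, -0.02527778, 0.08000000)
gyro term ω₀×Iω₀ = (0.0352, -0.0990, -0.0240)
applied torque τ = (0.2000, -0.1900, 0.2000)
v₁ − v₀ = (0.31000000, -0.10000000, -0.37000000)
m·(v₁−v₀)/dt = (3.1000, -1.0000, -3.7000)

F = (3.1000, -1.0000, -3.7000)
τ = (0.2000, -0.1900, 0.2000)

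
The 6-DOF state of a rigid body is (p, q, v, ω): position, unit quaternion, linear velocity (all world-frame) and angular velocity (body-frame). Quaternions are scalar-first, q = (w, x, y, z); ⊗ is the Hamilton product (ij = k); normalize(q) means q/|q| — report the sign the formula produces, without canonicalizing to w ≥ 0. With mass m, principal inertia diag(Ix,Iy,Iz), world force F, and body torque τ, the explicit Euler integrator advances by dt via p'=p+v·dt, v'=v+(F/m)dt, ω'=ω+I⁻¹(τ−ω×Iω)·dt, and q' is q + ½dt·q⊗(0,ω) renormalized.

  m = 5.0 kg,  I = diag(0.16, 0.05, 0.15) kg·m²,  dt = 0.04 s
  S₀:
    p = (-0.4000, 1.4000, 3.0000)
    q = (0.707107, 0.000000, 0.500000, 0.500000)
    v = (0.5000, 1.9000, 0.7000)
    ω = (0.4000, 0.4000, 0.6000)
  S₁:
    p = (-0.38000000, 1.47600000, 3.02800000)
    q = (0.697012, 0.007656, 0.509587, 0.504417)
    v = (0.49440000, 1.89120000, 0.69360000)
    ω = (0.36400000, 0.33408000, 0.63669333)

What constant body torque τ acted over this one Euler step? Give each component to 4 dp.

rate change Δω = (-0.03600000, -0.06592000, 0.03669333)
ω₀×(Iω₀) = (0.0240, 0.0024, -0.0176)
τ = I·(Δω/dt) + ω₀×(Iω₀) = (-0.1200, -0.0800, 0.1200)

τ = (-0.1200, -0.0800, 0.1200)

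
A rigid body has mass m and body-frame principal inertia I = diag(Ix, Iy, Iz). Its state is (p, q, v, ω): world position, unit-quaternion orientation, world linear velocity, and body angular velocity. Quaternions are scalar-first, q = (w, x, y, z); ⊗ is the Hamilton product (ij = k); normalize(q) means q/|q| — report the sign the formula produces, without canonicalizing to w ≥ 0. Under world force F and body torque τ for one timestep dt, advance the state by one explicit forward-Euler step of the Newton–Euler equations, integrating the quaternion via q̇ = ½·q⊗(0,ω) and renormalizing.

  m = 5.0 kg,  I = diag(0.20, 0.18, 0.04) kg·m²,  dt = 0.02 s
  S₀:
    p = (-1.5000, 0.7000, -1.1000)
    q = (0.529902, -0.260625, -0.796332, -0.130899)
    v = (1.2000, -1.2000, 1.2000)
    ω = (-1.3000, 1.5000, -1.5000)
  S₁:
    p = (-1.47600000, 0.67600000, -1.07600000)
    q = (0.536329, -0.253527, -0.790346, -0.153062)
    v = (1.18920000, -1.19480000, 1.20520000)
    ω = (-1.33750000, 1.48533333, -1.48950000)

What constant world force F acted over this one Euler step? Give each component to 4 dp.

v₁ − v₀ = (-0.01080000, 0.00520000, 0.00520000)
applied force F = (-2.7000, 1.3000, 1.3000)

F = (-2.7000, 1.3000, 1.3000)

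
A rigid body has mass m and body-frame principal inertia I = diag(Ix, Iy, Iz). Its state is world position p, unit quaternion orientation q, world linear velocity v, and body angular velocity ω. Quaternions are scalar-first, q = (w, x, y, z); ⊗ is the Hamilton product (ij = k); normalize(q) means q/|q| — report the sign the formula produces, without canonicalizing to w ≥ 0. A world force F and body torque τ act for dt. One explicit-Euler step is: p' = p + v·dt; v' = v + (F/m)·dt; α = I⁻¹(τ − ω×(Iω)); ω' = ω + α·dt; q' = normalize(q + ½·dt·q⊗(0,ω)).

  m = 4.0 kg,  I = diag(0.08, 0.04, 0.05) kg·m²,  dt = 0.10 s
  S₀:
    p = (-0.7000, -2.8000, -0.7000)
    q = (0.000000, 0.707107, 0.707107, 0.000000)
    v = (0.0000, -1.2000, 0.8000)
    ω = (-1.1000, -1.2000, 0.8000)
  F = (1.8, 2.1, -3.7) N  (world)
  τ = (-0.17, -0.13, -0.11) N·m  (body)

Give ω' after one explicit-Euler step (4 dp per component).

ω' = (-1.3005, -1.4590, 0.6856)

α = I⁻¹(τ − ω×Iω) = (-2.0050, -2.5900, -1.1440)
new body rate ω' = (-1.3005, -1.4590, 0.6856)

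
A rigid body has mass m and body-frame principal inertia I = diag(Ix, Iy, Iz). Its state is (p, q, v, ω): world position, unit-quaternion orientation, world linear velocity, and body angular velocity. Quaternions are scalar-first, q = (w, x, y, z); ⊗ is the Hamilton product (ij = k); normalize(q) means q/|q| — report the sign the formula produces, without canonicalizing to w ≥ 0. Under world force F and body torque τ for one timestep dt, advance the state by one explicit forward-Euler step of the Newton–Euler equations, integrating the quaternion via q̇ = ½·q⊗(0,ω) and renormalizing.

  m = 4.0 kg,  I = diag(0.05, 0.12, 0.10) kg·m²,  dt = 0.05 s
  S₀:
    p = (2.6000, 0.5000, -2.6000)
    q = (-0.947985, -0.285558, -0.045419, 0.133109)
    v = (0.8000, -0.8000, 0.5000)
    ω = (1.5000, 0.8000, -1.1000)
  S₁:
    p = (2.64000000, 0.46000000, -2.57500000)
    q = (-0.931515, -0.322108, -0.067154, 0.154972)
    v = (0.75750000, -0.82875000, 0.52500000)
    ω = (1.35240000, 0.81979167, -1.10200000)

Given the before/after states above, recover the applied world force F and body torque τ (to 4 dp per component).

velocity change Δv = (-0.04250000, -0.02875000, 0.02500000)
F = m·Δv/dt = (-3.4000, -2.3000, 2.0000)
ω₁ − ω₀ = (-0.14760000, 0.01979167, -0.00200000)
ω₀×(Iω₀) = (0.0176, 0.0825, 0.0840)
I·α + gyro = (-0.1300, 0.1300, 0.0800)

F = (-3.4000, -2.3000, 2.0000)
τ = (-0.1300, 0.1300, 0.0800)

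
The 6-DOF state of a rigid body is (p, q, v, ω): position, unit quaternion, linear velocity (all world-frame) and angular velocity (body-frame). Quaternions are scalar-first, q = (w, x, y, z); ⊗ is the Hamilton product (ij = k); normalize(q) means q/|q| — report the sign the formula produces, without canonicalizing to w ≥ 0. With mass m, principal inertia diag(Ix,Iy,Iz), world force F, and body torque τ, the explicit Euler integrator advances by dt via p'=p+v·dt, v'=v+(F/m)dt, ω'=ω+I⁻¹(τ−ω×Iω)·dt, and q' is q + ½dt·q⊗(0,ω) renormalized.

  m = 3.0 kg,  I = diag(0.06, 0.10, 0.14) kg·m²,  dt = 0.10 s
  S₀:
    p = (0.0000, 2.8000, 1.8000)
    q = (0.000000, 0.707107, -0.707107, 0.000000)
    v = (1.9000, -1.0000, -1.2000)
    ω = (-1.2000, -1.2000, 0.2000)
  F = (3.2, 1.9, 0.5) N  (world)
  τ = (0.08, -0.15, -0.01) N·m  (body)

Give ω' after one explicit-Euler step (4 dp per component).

α = I⁻¹(τ − ω×Iω) = (1.4933, -1.6920, -0.4829)
new body rate ω' = (-1.0507, -1.3692, 0.1517)

ω' = (-1.0507, -1.3692, 0.1517)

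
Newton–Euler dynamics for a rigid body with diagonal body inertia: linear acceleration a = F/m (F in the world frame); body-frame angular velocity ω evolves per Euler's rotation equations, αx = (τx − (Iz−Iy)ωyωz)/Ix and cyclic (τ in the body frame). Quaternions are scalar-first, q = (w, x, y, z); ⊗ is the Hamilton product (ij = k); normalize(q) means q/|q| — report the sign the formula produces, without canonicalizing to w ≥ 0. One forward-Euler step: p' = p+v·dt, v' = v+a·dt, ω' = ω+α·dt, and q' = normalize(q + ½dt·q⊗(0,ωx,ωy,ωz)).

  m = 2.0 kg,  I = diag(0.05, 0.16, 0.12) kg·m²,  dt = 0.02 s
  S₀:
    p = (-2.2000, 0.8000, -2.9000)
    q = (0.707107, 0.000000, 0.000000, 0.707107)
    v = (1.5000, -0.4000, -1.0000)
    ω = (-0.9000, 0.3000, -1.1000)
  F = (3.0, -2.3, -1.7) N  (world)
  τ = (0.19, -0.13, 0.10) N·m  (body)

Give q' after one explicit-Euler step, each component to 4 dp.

q' = (0.7148, -0.0085, -0.0042, 0.6993)

Hamilton product q⊗(0,ω) = (0.7778177, -0.8485284, -0.4242642, -0.7778177)
q' = normalize(q + ½dt·q⊗(0,ω)) = (0.7148, -0.0085, -0.0042, 0.6993)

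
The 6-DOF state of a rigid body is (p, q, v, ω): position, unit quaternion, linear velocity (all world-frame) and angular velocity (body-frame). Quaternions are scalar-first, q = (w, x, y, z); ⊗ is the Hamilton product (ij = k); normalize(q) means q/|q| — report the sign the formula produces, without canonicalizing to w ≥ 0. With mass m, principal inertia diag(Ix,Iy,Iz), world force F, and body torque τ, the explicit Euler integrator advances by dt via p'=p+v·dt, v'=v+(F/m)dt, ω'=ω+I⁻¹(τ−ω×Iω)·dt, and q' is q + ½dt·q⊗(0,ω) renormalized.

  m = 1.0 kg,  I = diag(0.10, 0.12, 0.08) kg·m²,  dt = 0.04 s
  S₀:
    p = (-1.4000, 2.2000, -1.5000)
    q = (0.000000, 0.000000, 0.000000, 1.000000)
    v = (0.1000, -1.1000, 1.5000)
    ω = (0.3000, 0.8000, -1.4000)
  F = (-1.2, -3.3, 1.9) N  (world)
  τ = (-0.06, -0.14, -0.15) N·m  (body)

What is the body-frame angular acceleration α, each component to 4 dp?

ω×(Iω) gyroscopic = (0.0448, -0.0084, 0.0048)
(τ − ω×Iω)/I = (-1.0480, -1.0967, -1.9350)

α = (-1.0480, -1.0967, -1.9350)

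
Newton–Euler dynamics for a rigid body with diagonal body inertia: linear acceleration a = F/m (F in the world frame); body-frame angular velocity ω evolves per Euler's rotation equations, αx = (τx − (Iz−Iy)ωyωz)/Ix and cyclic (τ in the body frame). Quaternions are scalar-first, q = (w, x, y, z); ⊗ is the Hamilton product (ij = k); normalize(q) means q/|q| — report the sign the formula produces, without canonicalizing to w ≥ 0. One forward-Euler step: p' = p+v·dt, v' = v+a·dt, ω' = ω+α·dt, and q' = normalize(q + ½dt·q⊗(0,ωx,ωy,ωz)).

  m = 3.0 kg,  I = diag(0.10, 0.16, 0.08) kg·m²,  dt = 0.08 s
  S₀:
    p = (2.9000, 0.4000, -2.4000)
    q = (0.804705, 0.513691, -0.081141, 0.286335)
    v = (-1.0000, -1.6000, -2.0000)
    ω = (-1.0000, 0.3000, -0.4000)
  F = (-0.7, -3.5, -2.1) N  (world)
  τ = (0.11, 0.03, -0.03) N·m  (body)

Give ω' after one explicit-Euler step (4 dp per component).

angular accel α = (1.0040, 0.1375, -0.1500)
new body rate ω' = (-0.9197, 0.3110, -0.4120)

ω' = (-0.9197, 0.3110, -0.4120)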